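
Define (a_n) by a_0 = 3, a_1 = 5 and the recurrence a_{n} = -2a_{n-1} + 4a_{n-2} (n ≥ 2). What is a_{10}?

The ordinary generating function has denominator 1 + 2t - 4t^2.
Iterating the recurrence: a_0,…,a_{10} = 3, 5, 2, 16, -24, 112, -320, 1088, -3456, 11264, -36352.

-36352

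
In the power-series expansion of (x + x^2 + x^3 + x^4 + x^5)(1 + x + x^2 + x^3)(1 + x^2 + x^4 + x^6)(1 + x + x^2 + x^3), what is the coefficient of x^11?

(x + x^2 + x^3 + x^4 + x^5) has coefficients 0,1,1,1,1,1 for degrees 0…5.
(1 + x + x^2 + x^3) has coefficients 1,1,1,1,0,0,0,0,0,0,0,0 for degrees 0…11.
Multiplying by (1 + x^2 + x^4 + x^6) gives running coefficients 1,1,2,2,2,2,2,2,1,1,0,0 for degrees 0…11.
Finally multiplying by (1 + x + x^2 + x^3), the product of all factors after the first has coefficients 1,2,4,6,7,8,8,8,7,6,4,2 for degrees 0…11.
[x^11] = 1·4 + 1·6 + 1·7 + 1·8 + 1·8 = 33.

33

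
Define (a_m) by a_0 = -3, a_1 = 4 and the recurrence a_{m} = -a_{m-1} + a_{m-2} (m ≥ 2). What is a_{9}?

199

The ordinary generating function has denominator 1 + y - y^2.
Iterating the recurrence: a_0,…,a_{9} = -3, 4, -7, 11, -18, 29, -47, 76, -123, 199.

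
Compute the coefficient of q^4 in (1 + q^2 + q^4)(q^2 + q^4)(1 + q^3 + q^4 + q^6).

2

(1 + q^2 + q^4) has coefficients 1,0,1,0,1 for degrees 0…4.
(q^2 + q^4) has coefficients 0,0,1,0,1 for degrees 0…4.
Finally multiplying by (1 + q^3 + q^4 + q^6), the product of all factors after the first has coefficients 0,0,1,0,1 for degrees 0…4.
[q^4] = 1·1 + 1·1 + 1·0 = 2.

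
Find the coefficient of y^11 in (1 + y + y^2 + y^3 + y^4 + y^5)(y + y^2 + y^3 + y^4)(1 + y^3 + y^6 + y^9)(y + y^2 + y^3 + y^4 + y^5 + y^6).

(1 + y + y^2 + y^3 + y^4 + y^5) has coefficients 1,1,1,1,1,1 for degrees 0…5.
(y + y^2 + y^3 + y^4) has coefficients 0,1,1,1,1,0,0,0,0,0,0,0 for degrees 0…11.
Multiplying by (1 + y^3 + y^6 + y^9) gives running coefficients 0,1,1,1,2,1,1,2,1,1,2,1 for degrees 0…11.
Finally multiplying by (y + y^2 + y^3 + y^4 + y^5 + y^6), the product of all factors after the first has coefficients 0,0,1,2,3,5,6,7,8,8,8,8 for degrees 0…11.
[y^11] = 1·8 + 1·8 + 1·8 + 1·8 + 1·7 + 1·6 = 45.

45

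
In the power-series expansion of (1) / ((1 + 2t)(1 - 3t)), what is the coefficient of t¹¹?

Partial fractions give a closed form: a_n = (2/5)·(-2)^n + (3/5)·3^n.
At n = 11: a_11 = 105469.

105469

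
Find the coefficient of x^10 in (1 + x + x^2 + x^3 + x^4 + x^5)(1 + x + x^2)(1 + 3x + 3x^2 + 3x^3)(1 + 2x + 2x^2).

(1 + x + x^2 + x^3 + x^4 + x^5) has coefficients 1,1,1,1,1,1 for degrees 0…5.
(1 + x + x^2) has coefficients 1,1,1,0,0,0,0,0,0,0,0 for degrees 0…10.
Multiplying by (1 + 3x + 3x^2 + 3x^3) gives running coefficients 1,4,7,9,6,3,0,0,0,0,0 for degrees 0…10.
Finally multiplying by (1 + 2x + 2x^2), the product of all factors after the first has coefficients 1,6,17,31,38,33,18,6,0,0,0 for degrees 0…10.
[x^10] = 1·0 + 1·0 + 1·0 + 1·6 + 1·18 + 1·33 = 57.

57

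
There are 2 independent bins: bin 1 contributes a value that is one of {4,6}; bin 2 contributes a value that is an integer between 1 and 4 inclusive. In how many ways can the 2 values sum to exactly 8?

2

The generating function for the choices is (t⁴ + t⁶)·(t + t² + t³ + t⁴); the count is [t⁸].
(t⁴ + t⁶) has coefficients 0,0,0,0,1,0,1 for degrees 0…6.
(t + t² + t³ + t⁴) has coefficients 0,1,1,1,1,0,0,0,0 for degrees 0…8.
[t⁸] = 1·1 + 1·1 = 2.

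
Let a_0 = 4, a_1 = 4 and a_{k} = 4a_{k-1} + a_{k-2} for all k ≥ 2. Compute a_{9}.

The ordinary generating function has denominator 1 - 4x - x^2.
Iterating the recurrence: a_0,…,a_{9} = 4, 4, 20, 84, 356, 1508, 6388, 27060, 114628, 485572.

485572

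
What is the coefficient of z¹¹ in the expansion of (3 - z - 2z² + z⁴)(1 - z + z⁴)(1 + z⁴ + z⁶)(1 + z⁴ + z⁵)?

(3 - z - 2z² + z⁴) has coefficients 3,-1,-2,0,1 for degrees 0…4.
(1 - z + z⁴) has coefficients 1,-1,0,0,1,0,0,0,0,0,0,0 for degrees 0…11.
Multiplying by (1 + z⁴ + z⁶) gives running coefficients 1,-1,0,0,2,-1,1,-1,1,0,1,0 for degrees 0…11.
Finally multiplying by (1 + z⁴ + z⁵), the product of all factors after the first has coefficients 1,-1,0,0,3,-1,0,-1,3,1,1,0 for degrees 0…11.
[z¹¹] = 3·0 − 1·1 − 2·1 + 1·(-1) = -4.

-4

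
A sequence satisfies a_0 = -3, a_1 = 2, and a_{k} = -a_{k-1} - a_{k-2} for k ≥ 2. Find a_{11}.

1

The ordinary generating function has denominator 1 + z + z^2.
Iterating the recurrence: a_0,…,a_{11} = -3, 2, 1, -3, 2, 1, -3, 2, 1, -3, 2, 1.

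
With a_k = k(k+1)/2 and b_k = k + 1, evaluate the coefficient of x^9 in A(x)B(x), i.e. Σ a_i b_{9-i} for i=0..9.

The convolution is the x^9 coefficient of A(x)B(x).
Σ = 0·10 + 1·9 + 3·8 + 6·7 + 10·6 + 15·5 + 21·4 + 28·3 + 36·2 + 45·1 = 495.

495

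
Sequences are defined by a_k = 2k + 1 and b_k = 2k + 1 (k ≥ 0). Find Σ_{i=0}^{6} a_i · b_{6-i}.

This is [x^6] in the product of the two ordinary generating functions.
Σ = 1·13 + 3·11 + 5·9 + 7·7 + 9·5 + 11·3 + 13·1 = 231.

231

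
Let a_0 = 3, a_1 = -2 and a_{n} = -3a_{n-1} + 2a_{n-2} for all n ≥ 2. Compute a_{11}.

-1045216

The ordinary generating function has denominator 1 + 3y - 2y^2.
Iterating the recurrence: a_0,…,a_{11} = 3, -2, 12, -40, 144, -512, 1824, -6496, 23136, -82400, 293472, -1045216.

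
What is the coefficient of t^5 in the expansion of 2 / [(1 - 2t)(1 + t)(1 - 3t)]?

1008

The denominator gives the recurrence a_n = 4a_(n−1) − a_(n−2) − 6a_(n−3) for n ≥ 3; the numerator fixes a_0 = 2, a_1 = 8, a_2 = 30.
Iterating: 2, 8, 30, 100, 322, 1008, so a_5 = 1008.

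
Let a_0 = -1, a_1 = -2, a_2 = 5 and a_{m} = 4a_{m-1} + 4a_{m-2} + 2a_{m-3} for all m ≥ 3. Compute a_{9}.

157672

The ordinary generating function has denominator 1 - 4q - 4q^2 - 2q^3.
Iterating the recurrence: a_0,…,a_{9} = -1, -2, 5, 10, 56, 274, 1340, 6568, 32180, 157672.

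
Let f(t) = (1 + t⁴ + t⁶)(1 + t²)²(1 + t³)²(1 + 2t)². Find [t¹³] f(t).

38

(1 + t⁴ + t⁶) has coefficients 1,0,0,0,1,0,1 for degrees 0…6.
(1 + t²)² has coefficients 1,0,2,0,1,0,0,0,0,0,0,0,0,0 for degrees 0…13.
Multiplying by (1 + t³)² gives running coefficients 1,0,2,2,1,4,1,2,2,0,1,0,0,0 for degrees 0…13.
Finally multiplying by (1 + 2t)², the product of all factors after the first has coefficients 1,4,6,10,17,16,21,22,14,16,9,4,4,0 for degrees 0…13.
[t¹³] = 1·0 + 1·16 + 1·22 = 38.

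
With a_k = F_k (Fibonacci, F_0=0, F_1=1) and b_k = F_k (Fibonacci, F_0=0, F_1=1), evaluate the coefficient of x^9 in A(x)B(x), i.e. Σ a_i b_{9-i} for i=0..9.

130

Write out a_i and b_{9-i} for i = 0,…,9 and sum the products.
Σ = 0·34 + 1·21 + 1·13 + 2·8 + 3·5 + 5·3 + 8·2 + 13·1 + 21·1 + 34·0 = 130.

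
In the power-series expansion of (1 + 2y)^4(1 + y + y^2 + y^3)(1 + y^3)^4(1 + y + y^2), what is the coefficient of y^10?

(1 + 2y)^4 has coefficients 1,8,24,32,16 for degrees 0…4.
(1 + y + y^2 + y^3) has coefficients 1,1,1,1,0,0,0,0,0,0,0 for degrees 0…10.
Multiplying by (1 + y^3)^4 gives running coefficients 1,1,1,5,4,4,10,6,6,10,4 for degrees 0…10.
Finally multiplying by (1 + y + y^2), the product of all factors after the first has coefficients 1,2,3,7,10,13,18,20,22,22,20 for degrees 0…10.
[y^10] = 1·20 + 8·22 + 24·22 + 32·20 + 16·18 = 1652.

1652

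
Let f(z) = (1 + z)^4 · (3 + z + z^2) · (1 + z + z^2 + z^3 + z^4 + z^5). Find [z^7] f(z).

64

(1 + z)^4 has coefficients 1,4,6,4,1 for degrees 0…4.
(3 + z + z^2) has coefficients 3,1,1,0,0,0,0,0 for degrees 0…7.
Finally multiplying by (1 + z + z^2 + z^3 + z^4 + z^5), the product of all factors after the first has coefficients 3,4,5,5,5,5,2,1 for degrees 0…7.
[z^7] = 1·1 + 4·2 + 6·5 + 4·5 + 1·5 = 64.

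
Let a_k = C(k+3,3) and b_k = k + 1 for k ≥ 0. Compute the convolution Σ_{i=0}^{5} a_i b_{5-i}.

252

The convolution is the t^5 coefficient of A(t)B(t).
Σ = 1·6 + 4·5 + 10·4 + 20·3 + 35·2 + 56·1 = 252.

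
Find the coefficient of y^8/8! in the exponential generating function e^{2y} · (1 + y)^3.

24832

The EGF product rule gives c_8 = Σ_{k_1+k_2=8} C(8; k_1,k_2) · ∏ g_i(k_i), where e^{2y} gives (2)^k; (1+y)^3 gives the falling factorial (3)_k.
g_1(k) for k = 0…8: 1, 2, 4, 8, 16, 32, 64, 128, 256.
g_2(k) for k = 0…8: 1, 3, 6, 6, 0, 0, 0, 0, 0.
c_8 = Σ_k C(8,k)·g_1(k)·g_2(8−k) = 56·32·6 + 28·64·6 + 8·128·3 + 1·256·1 = 10752 + 10752 + 3072 + 256 = 24832.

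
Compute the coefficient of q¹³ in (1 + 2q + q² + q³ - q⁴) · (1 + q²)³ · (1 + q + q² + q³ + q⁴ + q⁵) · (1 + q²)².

(1 + 2q + q² + q³ - q⁴) has coefficients 1,2,1,1,-1 for degrees 0…4.
(1 + q²)³ has coefficients 1,0,3,0,3,0,1,0,0,0,0,0,0,0 for degrees 0…13.
Multiplying by (1 + q + q² + q³ + q⁴ + q⁵) gives running coefficients 1,1,4,4,7,7,7,7,4,4,1,1,0,0 for degrees 0…13.
Finally multiplying by (1 + q²)², the product of all factors after the first has coefficients 1,1,6,6,16,16,25,25,25,25,16,16,6,6 for degrees 0…13.
[q¹³] = 1·6 + 2·6 + 1·16 + 1·16 − 1·25 = 25.

25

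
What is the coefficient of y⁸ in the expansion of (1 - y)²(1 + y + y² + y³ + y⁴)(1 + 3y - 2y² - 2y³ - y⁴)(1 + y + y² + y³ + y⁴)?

4

(1 - y)² has coefficients 1,-2,1 for degrees 0…2.
(1 + y + y² + y³ + y⁴) has coefficients 1,1,1,1,1,0,0,0,0 for degrees 0…8.
Multiplying by (1 + 3y - 2y² - 2y³ - y⁴) gives running coefficients 1,4,2,0,-1,-2,-5,-3,-1 for degrees 0…8.
Finally multiplying by (1 + y + y² + y³ + y⁴), the product of all factors after the first has coefficients 1,5,7,7,6,3,-6,-11,-12 for degrees 0…8.
[y⁸] = 1·(-12) − 2·(-11) + 1·(-6) = 4.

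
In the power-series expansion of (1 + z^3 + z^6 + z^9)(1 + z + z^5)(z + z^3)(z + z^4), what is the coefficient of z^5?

(1 + z^3 + z^6 + z^9) has coefficients 1,0,0,1,0,0 for degrees 0…5.
(1 + z + z^5) has coefficients 1,1,0,0,0,1 for degrees 0…5.
Multiplying by (z + z^3) gives running coefficients 0,1,1,1,1,0 for degrees 0…5.
Finally multiplying by (z + z^4), the product of all factors after the first has coefficients 0,0,1,1,1,2 for degrees 0…5.
[z^5] = 1·2 + 1·1 = 3.

3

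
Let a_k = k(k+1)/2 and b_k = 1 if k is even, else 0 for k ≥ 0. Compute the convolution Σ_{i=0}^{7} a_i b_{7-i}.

Write out a_i and b_{7-i} for i = 0,…,7 and sum the products.
Σ = 0·0 + 1·1 + 3·0 + 6·1 + 10·0 + 15·1 + 21·0 + 28·1 = 50.

50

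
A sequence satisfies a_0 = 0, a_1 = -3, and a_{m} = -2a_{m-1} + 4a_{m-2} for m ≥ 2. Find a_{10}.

84480

The ordinary generating function has denominator 1 + 2t - 4t^2.
Iterating the recurrence: a_0,…,a_{10} = 0, -3, 6, -24, 72, -240, 768, -2496, 8064, -26112, 84480.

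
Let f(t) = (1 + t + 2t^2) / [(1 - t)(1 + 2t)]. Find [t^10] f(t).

684

The denominator gives the recurrence a_n = −a_(n−1) + 2a_(n−2) for n ≥ 3; the numerator fixes a_0 = 1, a_1 = 0, a_2 = 4.
Iterating: 1, 0, 4, -4, 12, -20, 44, -84, 172, -340, 684, so a_10 = 684.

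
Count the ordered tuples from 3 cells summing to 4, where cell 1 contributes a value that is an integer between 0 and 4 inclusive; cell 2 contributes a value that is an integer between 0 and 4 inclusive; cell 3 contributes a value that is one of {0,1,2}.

12

The generating function for the choices is (1 + q + q^2 + q^3 + q^4)·(1 + q + q^2 + q^3 + q^4)·(1 + q + q^2); the count is [q^4].
(1 + q + q^2 + q^3 + q^4) has coefficients 1,1,1,1,1 for degrees 0…4.
(1 + q + q^2 + q^3 + q^4) has coefficients 1,1,1,1,1 for degrees 0…4.
Finally multiplying by (1 + q + q^2), the product of all factors after the first has coefficients 1,2,3,3,3 for degrees 0…4.
[q^4] = 1·3 + 1·3 + 1·3 + 1·2 + 1·1 = 12.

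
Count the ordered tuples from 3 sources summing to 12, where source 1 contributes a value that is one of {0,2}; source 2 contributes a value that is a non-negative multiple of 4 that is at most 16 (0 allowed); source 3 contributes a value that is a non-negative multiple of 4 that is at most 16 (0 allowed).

The generating function for the choices is (1 + z^2)·(1 + z^4 + z^8 + z^12 + z^16)·(1 + z^4 + z^8 + z^12 + z^16); the count is [z^12].
(1 + z^2) has coefficients 1,0,1 for degrees 0…2.
(1 + z^4 + z^8 + z^12 + z^16) has coefficients 1,0,0,0,1,0,0,0,1,0,0,0,1 for degrees 0…12.
Finally multiplying by (1 + z^4 + z^8 + z^12 + z^16), the product of all factors after the first has coefficients 1,0,0,0,2,0,0,0,3,0,0,0,4 for degrees 0…12.
[z^12] = 1·4 + 1·0 = 4.

4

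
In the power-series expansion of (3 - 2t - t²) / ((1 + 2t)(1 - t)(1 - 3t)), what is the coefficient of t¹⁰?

Partial fractions give a closed form: a_n = (1)·(-2)^n + (2)·3^n.
At n = 10: a_10 = 119122.

119122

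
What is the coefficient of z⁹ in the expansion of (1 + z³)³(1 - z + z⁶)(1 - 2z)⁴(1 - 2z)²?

(1 + z³)³ has coefficients 1,0,0,3,0,0,3,0,0,1 for degrees 0…9.
(1 - z + z⁶) has coefficients 1,-1,0,0,0,0,1,0,0,0 for degrees 0…9.
Multiplying by (1 - 2z)⁴ gives running coefficients 1,-9,32,-56,48,-16,1,-8,24,-32 for degrees 0…9.
Finally multiplying by (1 - 2z)², the product of all factors after the first has coefficients 1,-13,72,-220,400,-432,257,-76,60,-160 for degrees 0…9.
[z⁹] = 1·(-160) + 3·257 + 3·(-220) + 1·1 = -48.

-48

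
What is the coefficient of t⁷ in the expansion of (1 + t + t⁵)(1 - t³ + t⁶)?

1

(1 + t + t⁵) has coefficients 1,1,0,0,0,1 for degrees 0…5.
(1 - t³ + t⁶) has coefficients 1,0,0,-1,0,0,1,0 for degrees 0…7.
[t⁷] = 1·0 + 1·1 + 1·0 = 1.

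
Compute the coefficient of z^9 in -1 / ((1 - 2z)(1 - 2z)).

The denominator gives the recurrence a_n = 4a_(n−1) − 4a_(n−2) for n ≥ 2; the numerator fixes a_0 = -1, a_1 = -4.
Iterating: -1, -4, -12, -32, -80, -192, -448, -1024, -2304, -5120, so a_9 = -5120.

-5120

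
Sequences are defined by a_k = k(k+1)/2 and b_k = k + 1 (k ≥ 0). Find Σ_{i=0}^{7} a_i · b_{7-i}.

210

Write out a_i and b_{7-i} for i = 0,…,7 and sum the products.
Σ = 0·8 + 1·7 + 3·6 + 6·5 + 10·4 + 15·3 + 21·2 + 28·1 = 210.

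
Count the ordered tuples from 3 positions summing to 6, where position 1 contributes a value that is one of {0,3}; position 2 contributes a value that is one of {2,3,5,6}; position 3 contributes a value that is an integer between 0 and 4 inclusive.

The generating function for the choices is (1 + q^3)·(q^2 + q^3 + q^5 + q^6)·(1 + q + q^2 + q^3 + q^4); the count is [q^6].
(1 + q^3) has coefficients 1,0,0,1 for degrees 0…3.
(q^2 + q^3 + q^5 + q^6) has coefficients 0,0,1,1,0,1,1 for degrees 0…6.
Finally multiplying by (1 + q + q^2 + q^3 + q^4), the product of all factors after the first has coefficients 0,0,1,2,2,3,4 for degrees 0…6.
[q^6] = 1·4 + 1·2 = 6.

6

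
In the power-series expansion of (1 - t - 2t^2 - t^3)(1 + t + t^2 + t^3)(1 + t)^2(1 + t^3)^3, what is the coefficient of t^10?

-49

(1 - t - 2t^2 - t^3) has coefficients 1,-1,-2,-1 for degrees 0…3.
(1 + t + t^2 + t^3) has coefficients 1,1,1,1,0,0,0,0,0,0,0 for degrees 0…10.
Multiplying by (1 + t)^2 gives running coefficients 1,3,4,4,3,1,0,0,0,0,0 for degrees 0…10.
Finally multiplying by (1 + t^3)^3, the product of all factors after the first has coefficients 1,3,4,7,12,13,15,18,15,13,12 for degrees 0…10.
[t^10] = 1·12 − 1·13 − 2·15 − 1·18 = -49.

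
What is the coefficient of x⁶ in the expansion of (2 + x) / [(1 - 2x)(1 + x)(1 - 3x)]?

3614

The denominator gives the recurrence a_n = 4a_(n−1) − a_(n−2) − 6a_(n−3) for n ≥ 3; the numerator fixes a_0 = 2, a_1 = 9, a_2 = 34.
Iterating: 2, 9, 34, 115, 372, 1169, 3614, so a_6 = 3614.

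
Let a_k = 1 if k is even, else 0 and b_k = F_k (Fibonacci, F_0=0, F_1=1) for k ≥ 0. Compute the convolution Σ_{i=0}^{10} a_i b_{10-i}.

88

Write out a_i and b_{10-i} for i = 0,…,10 and sum the products.
Σ = 1·55 + 0·34 + 1·21 + 0·13 + 1·8 + 0·5 + 1·3 + 0·2 + 1·1 + 0·1 + 1·0 = 88.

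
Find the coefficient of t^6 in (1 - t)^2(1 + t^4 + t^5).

-1

(1 - t)^2 has coefficients 1,-2,1 for degrees 0…2.
(1 + t^4 + t^5) has coefficients 1,0,0,0,1,1,0 for degrees 0…6.
[t^6] = 1·0 − 2·1 + 1·1 = -1.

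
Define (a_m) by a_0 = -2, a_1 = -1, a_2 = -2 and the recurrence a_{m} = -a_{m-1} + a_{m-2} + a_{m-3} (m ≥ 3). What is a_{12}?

-2

The ordinary generating function has denominator 1 + q - q^2 - q^3.
Iterating the recurrence: a_0,…,a_{12} = -2, -1, -2, -1, -2, -1, -2, -1, -2, -1, -2, -1, -2.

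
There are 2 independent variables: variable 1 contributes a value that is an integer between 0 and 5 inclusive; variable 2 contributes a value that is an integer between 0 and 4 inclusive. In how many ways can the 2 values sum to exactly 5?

5

The generating function for the choices is (1 + y + y² + y³ + y⁴ + y⁵)·(1 + y + y² + y³ + y⁴); the count is [y⁵].
(1 + y + y² + y³ + y⁴ + y⁵) has coefficients 1,1,1,1,1,1 for degrees 0…5.
(1 + y + y² + y³ + y⁴) has coefficients 1,1,1,1,1,0 for degrees 0…5.
[y⁵] = 1·0 + 1·1 + 1·1 + 1·1 + 1·1 + 1·1 = 5.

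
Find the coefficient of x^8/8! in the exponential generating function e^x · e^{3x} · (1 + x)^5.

The EGF product rule gives c_8 = Σ_{k_1+k_2+k_3=8} C(8; k_1,k_2,k_3) · ∏ g_i(k_i), where e^x gives (1)^k; e^{3x} gives (3)^k; (1+x)^5 gives the falling factorial (5)_k.
g_1(k) for k = 0…8: 1, 1, 1, 1, 1, 1, 1, 1, 1.
g_2(k) for k = 0…8: 1, 3, 9, 27, 81, 243, 729, 2187, 6561.
g_3(k) for k = 0…8: 1, 5, 20, 60, 120, 120, 0, 0, 0.
First combine the last two factors: h(k) = Σ_j C(k,j)·g_2(j)·g_3(k−j) for k = 0…8: 1, 8, 59, 402, 2541, 14988, 83079, 435942, 2180601.
c_8 = Σ_k C(8,k)·g_1(k)·h(8−k) = 1·1·2180601 + 8·1·435942 + 28·1·83079 + 56·1·14988 + 70·1·2541 + 56·1·402 + 28·1·59 + 8·1·8 + 1·1·1 = 2180601 + 3487536 + 2326212 + 839328 + 177870 + 22512 + 1652 + 64 + 1 = 9035776.

9035776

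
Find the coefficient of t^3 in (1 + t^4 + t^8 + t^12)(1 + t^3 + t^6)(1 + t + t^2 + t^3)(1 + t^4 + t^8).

(1 + t^4 + t^8 + t^12) has coefficients 1,0,0,0 for degrees 0…3.
(1 + t^3 + t^6) has coefficients 1,0,0,1 for degrees 0…3.
Multiplying by (1 + t + t^2 + t^3) gives running coefficients 1,1,1,2 for degrees 0…3.
Finally multiplying by (1 + t^4 + t^8), the product of all factors after the first has coefficients 1,1,1,2 for degrees 0…3.
[t^3] = 1·2 = 2.

2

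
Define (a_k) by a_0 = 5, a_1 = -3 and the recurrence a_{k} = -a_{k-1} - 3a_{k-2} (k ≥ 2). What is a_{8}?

The ordinary generating function has denominator 1 + t + 3t^2.
Iterating the recurrence: a_0,…,a_{8} = 5, -3, -12, 21, 15, -78, 33, 201, -300.

-300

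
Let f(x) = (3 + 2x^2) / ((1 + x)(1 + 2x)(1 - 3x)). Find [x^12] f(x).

Partial fractions give a closed form: a_n = (-5/4)·(-1)^n + (14/5)·(-2)^n + (29/20)·3^n.
At n = 12: a_12 = 782057.

782057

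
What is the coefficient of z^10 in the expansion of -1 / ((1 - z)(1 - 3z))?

-88573

Partial fractions give a closed form: a_n = (1/2)·1^n + (-3/2)·3^n.
At n = 10: a_10 = -88573.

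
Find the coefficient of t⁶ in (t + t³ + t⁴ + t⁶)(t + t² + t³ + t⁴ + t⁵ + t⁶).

(t + t³ + t⁴ + t⁶) has coefficients 0,1,0,1,1,0,1 for degrees 0…6.
(t + t² + t³ + t⁴ + t⁵ + t⁶) has coefficients 0,1,1,1,1,1,1 for degrees 0…6.
[t⁶] = 1·1 + 1·1 + 1·1 + 1·0 = 3.

3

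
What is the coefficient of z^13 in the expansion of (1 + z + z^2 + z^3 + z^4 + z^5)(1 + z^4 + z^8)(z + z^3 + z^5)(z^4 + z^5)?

(1 + z + z^2 + z^3 + z^4 + z^5) has coefficients 1,1,1,1,1,1 for degrees 0…5.
(1 + z^4 + z^8) has coefficients 1,0,0,0,1,0,0,0,1,0,0,0,0,0 for degrees 0…13.
Multiplying by (z + z^3 + z^5) gives running coefficients 0,1,0,1,0,2,0,1,0,2,0,1,0,1 for degrees 0…13.
Finally multiplying by (z^4 + z^5), the product of all factors after the first has coefficients 0,0,0,0,0,1,1,1,1,2,2,1,1,2 for degrees 0…13.
[z^13] = 1·2 + 1·1 + 1·1 + 1·2 + 1·2 + 1·1 = 9.

9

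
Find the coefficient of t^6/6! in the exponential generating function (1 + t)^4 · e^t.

1045

The EGF product rule gives c_6 = Σ_{k_1+k_2=6} C(6; k_1,k_2) · ∏ g_i(k_i), where (1+t)^4 gives the falling factorial (4)_k; e^t gives (1)^k.
g_1(k) for k = 0…6: 1, 4, 12, 24, 24, 0, 0.
g_2(k) for k = 0…6: 1, 1, 1, 1, 1, 1, 1.
c_6 = Σ_k C(6,k)·g_1(k)·g_2(6−k) = 1·1·1 + 6·4·1 + 15·12·1 + 20·24·1 + 15·24·1 = 1 + 24 + 180 + 480 + 360 = 1045.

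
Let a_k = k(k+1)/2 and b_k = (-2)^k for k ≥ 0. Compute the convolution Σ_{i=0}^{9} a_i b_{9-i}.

93

This is [x^9] in the product of the two ordinary generating functions.
Σ = 0·(-512) + 1·256 + 3·(-128) + 6·64 + 10·(-32) + 15·16 + 21·(-8) + 28·4 + 36·(-2) + 45·1 = 93.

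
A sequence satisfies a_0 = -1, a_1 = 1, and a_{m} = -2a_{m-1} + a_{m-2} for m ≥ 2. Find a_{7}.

The ordinary generating function has denominator 1 + 2y - y^2.
Iterating the recurrence: a_0,…,a_{7} = -1, 1, -3, 7, -17, 41, -99, 239.

239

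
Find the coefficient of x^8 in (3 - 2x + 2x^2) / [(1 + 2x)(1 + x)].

2297

The denominator gives the recurrence a_n = −3a_(n−1) − 2a_(n−2) for n ≥ 3; the numerator fixes a_0 = 3, a_1 = -11, a_2 = 29.
Iterating: 3, -11, 29, -65, 137, -281, 569, -1145, 2297, so a_8 = 2297.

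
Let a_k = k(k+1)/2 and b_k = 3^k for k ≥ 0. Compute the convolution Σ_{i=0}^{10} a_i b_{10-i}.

Write out a_i and b_{10-i} for i = 0,…,10 and sum the products.
Σ = 0·59049 + 1·19683 + 3·6561 + 6·2187 + 10·729 + 15·243 + 21·81 + 28·27 + 36·9 + 45·3 + 55·1 = 66394.

66394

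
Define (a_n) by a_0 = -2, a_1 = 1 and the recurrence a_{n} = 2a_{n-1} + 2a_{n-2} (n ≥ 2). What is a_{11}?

-8480

The ordinary generating function has denominator 1 - 2t - 2t^2.
Iterating the recurrence: a_0,…,a_{11} = -2, 1, -2, -2, -8, -20, -56, -152, -416, -1136, -3104, -8480.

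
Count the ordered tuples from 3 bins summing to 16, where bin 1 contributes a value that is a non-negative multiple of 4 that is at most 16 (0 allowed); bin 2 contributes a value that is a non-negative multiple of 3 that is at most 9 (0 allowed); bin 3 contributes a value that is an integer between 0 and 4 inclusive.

5

The generating function for the choices is (1 + z^4 + z^8 + z^12 + z^16)·(1 + z^3 + z^6 + z^9)·(1 + z + z^2 + z^3 + z^4); the count is [z^16].
(1 + z^4 + z^8 + z^12 + z^16) has coefficients 1,0,0,0,1,0,0,0,1,0,0,0,1,0,0,0,1 for degrees 0…16.
(1 + z^3 + z^6 + z^9) has coefficients 1,0,0,1,0,0,1,0,0,1,0,0,0,0,0,0,0 for degrees 0…16.
Finally multiplying by (1 + z + z^2 + z^3 + z^4), the product of all factors after the first has coefficients 1,1,1,2,2,1,2,2,1,2,2,1,1,1,0,0,0 for degrees 0…16.
[z^16] = 1·0 + 1·1 + 1·1 + 1·2 + 1·1 = 5.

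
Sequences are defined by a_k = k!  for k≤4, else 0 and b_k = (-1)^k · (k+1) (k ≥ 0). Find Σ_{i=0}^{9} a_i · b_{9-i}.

The convolution is the t^9 coefficient of A(t)B(t).
Σ = 1·(-10) + 1·9 + 2·(-8) + 6·7 + 24·(-6) + 0·5 + 0·(-4) + 0·3 + 0·(-2) + 0·1 = -119.

-119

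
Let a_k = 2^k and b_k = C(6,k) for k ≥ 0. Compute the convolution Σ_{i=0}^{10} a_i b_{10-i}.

The convolution is the x^10 coefficient of A(x)B(x).
Σ = 1·0 + 2·0 + 4·0 + 8·0 + 16·1 + 32·6 + 64·15 + 128·20 + 256·15 + 512·6 + 1024·1 = 11664.

11664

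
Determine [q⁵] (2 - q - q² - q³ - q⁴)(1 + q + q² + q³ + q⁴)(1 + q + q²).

(2 - q - q² - q³ - q⁴) has coefficients 2,-1,-1,-1,-1 for degrees 0…4.
(1 + q + q² + q³ + q⁴) has coefficients 1,1,1,1,1,0 for degrees 0…5.
Finally multiplying by (1 + q + q²), the product of all factors after the first has coefficients 1,2,3,3,3,2 for degrees 0…5.
[q⁵] = 2·2 − 1·3 − 1·3 − 1·3 − 1·2 = -7.

-7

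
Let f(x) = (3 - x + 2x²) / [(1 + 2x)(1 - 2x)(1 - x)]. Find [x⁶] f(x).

276

Partial fractions give a closed form: a_n = (4/3)·(-2)^n + (3)·2^n + (-4/3)·1^n.
At n = 6: a_6 = 276.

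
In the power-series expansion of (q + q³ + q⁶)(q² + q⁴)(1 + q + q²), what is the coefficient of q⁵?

3

(q + q³ + q⁶) has coefficients 0,1,0,1,0,0 for degrees 0…5.
(q² + q⁴) has coefficients 0,0,1,0,1,0 for degrees 0…5.
Finally multiplying by (1 + q + q²), the product of all factors after the first has coefficients 0,0,1,1,2,1 for degrees 0…5.
[q⁵] = 1·2 + 1·1 = 3.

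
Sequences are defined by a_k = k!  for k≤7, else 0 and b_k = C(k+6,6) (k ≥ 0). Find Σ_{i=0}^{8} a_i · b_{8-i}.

Write out a_i and b_{8-i} for i = 0,…,8 and sum the products.
Σ = 1·3003 + 1·1716 + 2·924 + 6·462 + 24·210 + 120·84 + 720·28 + 5040·7 + 0·1 = 79899.

79899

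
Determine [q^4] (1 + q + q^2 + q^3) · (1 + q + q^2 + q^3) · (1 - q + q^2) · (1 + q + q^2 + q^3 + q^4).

9

(1 + q + q^2 + q^3) has coefficients 1,1,1,1 for degrees 0…3.
(1 + q + q^2 + q^3) has coefficients 1,1,1,1,0 for degrees 0…4.
Multiplying by (1 - q + q^2) gives running coefficients 1,0,1,1,0 for degrees 0…4.
Finally multiplying by (1 + q + q^2 + q^3 + q^4), the product of all factors after the first has coefficients 1,1,2,3,3 for degrees 0…4.
[q^4] = 1·3 + 1·3 + 1·2 + 1·1 = 9.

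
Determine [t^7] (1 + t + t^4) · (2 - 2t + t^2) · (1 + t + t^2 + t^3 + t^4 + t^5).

1

(1 + t + t^4) has coefficients 1,1,0,0,1 for degrees 0…4.
(2 - 2t + t^2) has coefficients 2,-2,1,0,0,0,0,0 for degrees 0…7.
Finally multiplying by (1 + t + t^2 + t^3 + t^4 + t^5), the product of all factors after the first has coefficients 2,0,1,1,1,1,-1,1 for degrees 0…7.
[t^7] = 1·1 + 1·(-1) + 1·1 = 1.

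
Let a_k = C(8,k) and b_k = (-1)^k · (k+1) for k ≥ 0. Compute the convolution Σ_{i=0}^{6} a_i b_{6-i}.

The convolution is the t^6 coefficient of A(t)B(t).
Σ = 1·7 + 8·(-6) + 28·5 + 56·(-4) + 70·3 + 56·(-2) + 28·1 = 1.

1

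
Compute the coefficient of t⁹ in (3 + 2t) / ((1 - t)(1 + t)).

The denominator gives the recurrence a_n = a_(n−2) for n ≥ 3; the numerator fixes a_0 = 3, a_1 = 2, a_2 = 3.
Iterating: 3, 2, 3, 2, 3, 2, 3, 2, 3, 2, so a_9 = 2.

2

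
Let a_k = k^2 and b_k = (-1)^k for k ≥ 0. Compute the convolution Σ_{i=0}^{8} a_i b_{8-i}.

36

Write out a_i and b_{8-i} for i = 0,…,8 and sum the products.
Σ = 0·1 + 1·(-1) + 4·1 + 9·(-1) + 16·1 + 25·(-1) + 36·1 + 49·(-1) + 64·1 = 36.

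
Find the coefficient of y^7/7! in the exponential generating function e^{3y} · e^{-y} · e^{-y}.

1

The EGF product rule gives c_7 = Σ_{k_1+k_2+k_3=7} C(7; k_1,k_2,k_3) · ∏ g_i(k_i), where e^{3y} gives (3)^k; e^{-y} gives (-1)^k; e^{-y} gives (-1)^k.
g_1(k) for k = 0…7: 1, 3, 9, 27, 81, 243, 729, 2187.
g_2(k) for k = 0…7: 1, -1, 1, -1, 1, -1, 1, -1.
g_3(k) for k = 0…7: 1, -1, 1, -1, 1, -1, 1, -1.
First combine the last two factors: h(k) = Σ_j C(k,j)·g_2(j)·g_3(k−j) for k = 0…7: 1, -2, 4, -8, 16, -32, 64, -128.
c_7 = Σ_k C(7,k)·g_1(k)·h(7−k) = 1·1·(-128) + 7·3·64 + 21·9·(-32) + 35·27·16 + 35·81·(-8) + 21·243·4 + 7·729·(-2) + 1·2187·1 = −128 + 1344 − 6048 + 15120 − 22680 + 20412 − 10206 + 2187 = 1.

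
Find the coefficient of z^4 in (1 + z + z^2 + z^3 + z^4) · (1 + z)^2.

4

(1 + z + z^2 + z^3 + z^4) has coefficients 1,1,1,1,1 for degrees 0…4.
(1 + z)^2 has coefficients 1,2,1,0,0 for degrees 0…4.
[z^4] = 1·0 + 1·0 + 1·1 + 1·2 + 1·1 = 4.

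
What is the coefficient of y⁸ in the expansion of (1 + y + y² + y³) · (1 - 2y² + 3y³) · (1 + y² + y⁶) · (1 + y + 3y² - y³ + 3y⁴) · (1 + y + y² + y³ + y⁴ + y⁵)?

71

(1 + y + y² + y³) has coefficients 1,1,1,1 for degrees 0…3.
(1 - 2y² + 3y³) has coefficients 1,0,-2,3,0,0,0,0,0 for degrees 0…8.
Multiplying by (1 + y² + y⁶) gives running coefficients 1,0,-1,3,-2,3,1,0,-2 for degrees 0…8.
Multiplying by (1 + y + 3y² - y³ + 3y⁴) gives running coefficients 1,1,2,1,1,11,-8,21,-8 for degrees 0…8.
Finally multiplying by (1 + y + y² + y³ + y⁴ + y⁵), the product of all factors after the first has coefficients 1,2,4,5,6,17,8,28,18 for degrees 0…8.
[y⁸] = 1·18 + 1·28 + 1·8 + 1·17 = 71.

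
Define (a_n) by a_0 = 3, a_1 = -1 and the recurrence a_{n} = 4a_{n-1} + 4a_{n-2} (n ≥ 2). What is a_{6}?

3328

The ordinary generating function has denominator 1 - 4y - 4y^2.
Iterating the recurrence: a_0,…,a_{6} = 3, -1, 8, 28, 144, 688, 3328.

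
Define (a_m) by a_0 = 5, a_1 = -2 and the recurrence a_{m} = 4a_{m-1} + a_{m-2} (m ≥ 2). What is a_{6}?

-1059

The ordinary generating function has denominator 1 - 4t - t^2.
Iterating the recurrence: a_0,…,a_{6} = 5, -2, -3, -14, -59, -250, -1059.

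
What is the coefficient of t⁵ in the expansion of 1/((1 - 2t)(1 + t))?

21

Partial fractions give a closed form: a_n = (2/3)·2^n + (1/3)·(-1)^n.
At n = 5: a_5 = 21.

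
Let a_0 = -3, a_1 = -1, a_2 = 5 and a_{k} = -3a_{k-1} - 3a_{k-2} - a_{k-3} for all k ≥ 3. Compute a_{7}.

The ordinary generating function has denominator 1 + 3y + 3y^2 + y^3.
Iterating the recurrence: a_0,…,a_{7} = -3, -1, 5, -9, 13, -17, 21, -25.

-25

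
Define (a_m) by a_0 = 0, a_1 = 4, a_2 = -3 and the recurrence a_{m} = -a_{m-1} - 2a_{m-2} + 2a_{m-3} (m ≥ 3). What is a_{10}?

The ordinary generating function has denominator 1 + z + 2z^2 - 2z^3.
Iterating the recurrence: a_0,…,a_{10} = 0, 4, -3, -5, 19, -15, -33, 101, -65, -203, 535.

535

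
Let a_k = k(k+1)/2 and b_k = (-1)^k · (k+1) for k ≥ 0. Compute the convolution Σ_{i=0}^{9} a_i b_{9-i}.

This is [x^9] in the product of the two ordinary generating functions.
Σ = 0·(-10) + 1·9 + 3·(-8) + 6·7 + 10·(-6) + 15·5 + 21·(-4) + 28·3 + 36·(-2) + 45·1 = 15.

15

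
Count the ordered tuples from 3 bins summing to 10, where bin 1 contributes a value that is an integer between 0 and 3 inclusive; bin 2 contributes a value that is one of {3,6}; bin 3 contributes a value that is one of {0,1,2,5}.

The generating function for the choices is (1 + y + y^2 + y^3)·(y^3 + y^6)·(1 + y + y^2 + y^5); the count is [y^10].
(1 + y + y^2 + y^3) has coefficients 1,1,1,1 for degrees 0…3.
(y^3 + y^6) has coefficients 0,0,0,1,0,0,1,0,0,0,0 for degrees 0…10.
Finally multiplying by (1 + y + y^2 + y^5), the product of all factors after the first has coefficients 0,0,0,1,1,1,1,1,2,0,0 for degrees 0…10.
[y^10] = 1·0 + 1·0 + 1·2 + 1·1 = 3.

3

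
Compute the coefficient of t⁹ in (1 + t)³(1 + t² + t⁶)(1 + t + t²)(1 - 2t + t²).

-2

(1 + t)³ has coefficients 1,3,3,1 for degrees 0…3.
(1 + t² + t⁶) has coefficients 1,0,1,0,0,0,1,0,0,0 for degrees 0…9.
Multiplying by (1 + t + t²) gives running coefficients 1,1,2,1,1,0,1,1,1,0 for degrees 0…9.
Finally multiplying by (1 - 2t + t²), the product of all factors after the first has coefficients 1,-1,1,-2,1,-1,2,-1,0,-1 for degrees 0…9.
[t⁹] = 1·(-1) + 3·0 + 3·(-1) + 1·2 = -2.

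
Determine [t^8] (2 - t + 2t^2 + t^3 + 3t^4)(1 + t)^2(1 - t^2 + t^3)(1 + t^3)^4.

(2 - t + 2t^2 + t^3 + 3t^4) has coefficients 2,-1,2,1,3 for degrees 0…4.
(1 + t)^2 has coefficients 1,2,1,0,0,0,0,0,0 for degrees 0…8.
Multiplying by (1 - t^2 + t^3) gives running coefficients 1,2,0,-1,1,1,0,0,0 for degrees 0…8.
Finally multiplying by (1 + t^3)^4, the product of all factors after the first has coefficients 1,2,0,3,9,1,2,16,4 for degrees 0…8.
[t^8] = 2·4 − 1·16 + 2·2 + 1·1 + 3·9 = 24.

24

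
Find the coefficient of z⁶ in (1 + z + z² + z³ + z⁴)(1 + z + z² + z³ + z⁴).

3

(1 + z + z² + z³ + z⁴) has coefficients 1,1,1,1,1 for degrees 0…4.
(1 + z + z² + z³ + z⁴) has coefficients 1,1,1,1,1,0,0 for degrees 0…6.
[z⁶] = 1·0 + 1·0 + 1·1 + 1·1 + 1·1 = 3.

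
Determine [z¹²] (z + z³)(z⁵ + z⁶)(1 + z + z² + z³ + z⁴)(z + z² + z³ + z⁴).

14

(z + z³) has coefficients 0,1,0,1 for degrees 0…3.
(z⁵ + z⁶) has coefficients 0,0,0,0,0,1,1,0,0,0,0,0,0 for degrees 0…12.
Multiplying by (1 + z + z² + z³ + z⁴) gives running coefficients 0,0,0,0,0,1,2,2,2,2,1,0,0 for degrees 0…12.
Finally multiplying by (z + z² + z³ + z⁴), the product of all factors after the first has coefficients 0,0,0,0,0,0,1,3,5,7,8,7,5 for degrees 0…12.
[z¹²] = 1·7 + 1·7 = 14.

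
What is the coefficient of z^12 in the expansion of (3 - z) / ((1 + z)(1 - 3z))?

1062883

Partial fractions give a closed form: a_n = (1)·(-1)^n + (2)·3^n.
At n = 12: a_12 = 1062883.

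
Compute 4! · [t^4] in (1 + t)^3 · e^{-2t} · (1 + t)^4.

The EGF product rule gives c_4 = Σ_{k_1+k_2+k_3=4} C(4; k_1,k_2,k_3) · ∏ g_i(k_i), where (1+t)^3 gives the falling factorial (3)_k; e^{-2t} gives (-2)^k; (1+t)^4 gives the falling factorial (4)_k.
g_1(k) for k = 0…4: 1, 3, 6, 6, 0.
g_2(k) for k = 0…4: 1, -2, 4, -8, 16.
g_3(k) for k = 0…4: 1, 4, 12, 24, 24.
First combine the last two factors: h(k) = Σ_j C(k,j)·g_2(j)·g_3(k−j) for k = 0…4: 1, 2, 0, -8, 8.
c_4 = Σ_k C(4,k)·g_1(k)·h(4−k) = 1·1·8 + 4·3·(-8) + 4·6·2 = 8 − 96 + 48 = -40.

-40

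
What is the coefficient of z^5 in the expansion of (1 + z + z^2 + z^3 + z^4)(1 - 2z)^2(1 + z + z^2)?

(1 + z + z^2 + z^3 + z^4) has coefficients 1,1,1,1,1 for degrees 0…4.
(1 - 2z)^2 has coefficients 1,-4,4,0,0,0 for degrees 0…5.
Finally multiplying by (1 + z + z^2), the product of all factors after the first has coefficients 1,-3,1,0,4,0 for degrees 0…5.
[z^5] = 1·0 + 1·4 + 1·0 + 1·1 + 1·(-3) = 2.

2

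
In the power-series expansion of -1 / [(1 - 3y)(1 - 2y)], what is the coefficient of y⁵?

The denominator gives the recurrence a_n = 5a_(n−1) − 6a_(n−2) for n ≥ 2; the numerator fixes a_0 = -1, a_1 = -5.
Iterating: -1, -5, -19, -65, -211, -665, so a_5 = -665.

-665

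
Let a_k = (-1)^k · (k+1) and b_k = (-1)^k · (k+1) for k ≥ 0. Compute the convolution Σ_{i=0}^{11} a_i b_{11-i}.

-364

This is [x^11] in the product of the two ordinary generating functions.
Σ = 1·(-12) − 2·11 + 3·(-10) − 4·9 + 5·(-8) − 6·7 + 7·(-6) − 8·5 + 9·(-4) − 10·3 + 11·(-2) − 12·1 = -364.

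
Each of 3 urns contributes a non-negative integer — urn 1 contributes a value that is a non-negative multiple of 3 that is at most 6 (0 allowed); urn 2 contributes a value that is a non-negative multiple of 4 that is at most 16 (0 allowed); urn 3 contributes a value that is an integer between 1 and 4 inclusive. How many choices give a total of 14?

3

The generating function for the choices is (1 + y^3 + y^6)·(1 + y^4 + y^8 + y^12 + y^16)·(y + y^2 + y^3 + y^4); the count is [y^14].
(1 + y^3 + y^6) has coefficients 1,0,0,1,0,0,1 for degrees 0…6.
(1 + y^4 + y^8 + y^12 + y^16) has coefficients 1,0,0,0,1,0,0,0,1,0,0,0,1,0,0 for degrees 0…14.
Finally multiplying by (y + y^2 + y^3 + y^4), the product of all factors after the first has coefficients 0,1,1,1,1,1,1,1,1,1,1,1,1,1,1 for degrees 0…14.
[y^14] = 1·1 + 1·1 + 1·1 = 3.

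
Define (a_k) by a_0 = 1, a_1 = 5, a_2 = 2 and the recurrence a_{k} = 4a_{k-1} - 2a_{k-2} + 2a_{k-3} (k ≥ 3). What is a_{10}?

The ordinary generating function has denominator 1 - 4x + 2x^2 - 2x^3.
Iterating the recurrence: a_0,…,a_{10} = 1, 5, 2, 0, 6, 28, 100, 356, 1280, 4608, 16584.

16584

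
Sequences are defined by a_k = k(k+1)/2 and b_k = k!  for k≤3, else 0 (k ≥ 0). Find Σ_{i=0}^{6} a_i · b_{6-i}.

92

Write out a_i and b_{6-i} for i = 0,…,6 and sum the products.
Σ = 0·0 + 1·0 + 3·0 + 6·6 + 10·2 + 15·1 + 21·1 = 92.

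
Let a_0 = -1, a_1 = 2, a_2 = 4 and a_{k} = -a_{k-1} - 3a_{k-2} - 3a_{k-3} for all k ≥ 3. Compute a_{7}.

-61

The ordinary generating function has denominator 1 + z + 3z^2 + 3z^3.
Iterating the recurrence: a_0,…,a_{7} = -1, 2, 4, -7, -11, 20, 34, -61.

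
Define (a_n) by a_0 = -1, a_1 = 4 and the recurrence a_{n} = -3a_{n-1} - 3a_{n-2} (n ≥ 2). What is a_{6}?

The ordinary generating function has denominator 1 + 3x + 3x^2.
Iterating the recurrence: a_0,…,a_{6} = -1, 4, -9, 15, -18, 9, 27.

27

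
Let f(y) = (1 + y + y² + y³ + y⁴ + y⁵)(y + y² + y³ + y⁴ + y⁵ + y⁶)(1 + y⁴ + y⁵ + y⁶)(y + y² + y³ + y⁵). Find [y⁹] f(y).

37

(1 + y + y² + y³ + y⁴ + y⁵) has coefficients 1,1,1,1,1,1 for degrees 0…5.
(y + y² + y³ + y⁴ + y⁵ + y⁶) has coefficients 0,1,1,1,1,1,1,0,0,0 for degrees 0…9.
Multiplying by (1 + y⁴ + y⁵ + y⁶) gives running coefficients 0,1,1,1,1,2,3,3,3,3 for degrees 0…9.
Finally multiplying by (y + y² + y³ + y⁵), the product of all factors after the first has coefficients 0,0,1,2,3,3,5,7,9,10 for degrees 0…9.
[y⁹] = 1·10 + 1·9 + 1·7 + 1·5 + 1·3 + 1·3 = 37.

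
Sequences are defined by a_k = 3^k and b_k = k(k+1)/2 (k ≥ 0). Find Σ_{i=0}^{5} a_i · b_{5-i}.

261

This is [x^5] in the product of the two ordinary generating functions.
Σ = 1·15 + 3·10 + 9·6 + 27·3 + 81·1 + 243·0 = 261.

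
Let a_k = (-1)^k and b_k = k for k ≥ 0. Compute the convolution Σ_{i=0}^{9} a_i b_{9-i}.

The convolution is the x^9 coefficient of A(x)B(x).
Σ = 1·9 − 1·8 + 1·7 − 1·6 + 1·5 − 1·4 + 1·3 − 1·2 + 1·1 − 1·0 = 5.

5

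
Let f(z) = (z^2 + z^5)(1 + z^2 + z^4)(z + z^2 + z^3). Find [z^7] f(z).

3

(z^2 + z^5) has coefficients 0,0,1,0,0,1 for degrees 0…5.
(1 + z^2 + z^4) has coefficients 1,0,1,0,1,0,0,0 for degrees 0…7.
Finally multiplying by (z + z^2 + z^3), the product of all factors after the first has coefficients 0,1,1,2,1,2,1,1 for degrees 0…7.
[z^7] = 1·2 + 1·1 = 3.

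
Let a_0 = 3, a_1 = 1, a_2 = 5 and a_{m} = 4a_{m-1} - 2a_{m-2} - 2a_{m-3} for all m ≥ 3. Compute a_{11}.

109032

The ordinary generating function has denominator 1 - 4y + 2y^2 + 2y^3.
Iterating the recurrence: a_0,…,a_{11} = 3, 1, 5, 12, 36, 110, 344, 1084, 3428, 10856, 34400, 109032.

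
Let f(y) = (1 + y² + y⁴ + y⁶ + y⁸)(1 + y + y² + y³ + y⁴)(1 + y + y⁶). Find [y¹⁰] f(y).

7

(1 + y² + y⁴ + y⁶ + y⁸) has coefficients 1,0,1,0,1,0,1,0,1 for degrees 0…8.
(1 + y + y² + y³ + y⁴) has coefficients 1,1,1,1,1,0,0,0,0,0,0 for degrees 0…10.
Finally multiplying by (1 + y + y⁶), the product of all factors after the first has coefficients 1,2,2,2,2,1,1,1,1,1,1 for degrees 0…10.
[y¹⁰] = 1·1 + 1·1 + 1·1 + 1·2 + 1·2 = 7.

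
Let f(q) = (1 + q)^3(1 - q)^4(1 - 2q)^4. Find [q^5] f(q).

125

(1 + q)^3 has coefficients 1,3,3,1 for degrees 0…3.
(1 - q)^4 has coefficients 1,-4,6,-4,1,0 for degrees 0…5.
Finally multiplying by (1 - 2q)^4, the product of all factors after the first has coefficients 1,-12,62,-180,321,-360 for degrees 0…5.
[q^5] = 1·(-360) + 3·321 + 3·(-180) + 1·62 = 125.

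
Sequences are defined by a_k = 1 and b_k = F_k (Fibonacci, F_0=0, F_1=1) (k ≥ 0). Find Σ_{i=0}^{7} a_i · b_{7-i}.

33

The convolution is the x^7 coefficient of A(x)B(x).
Σ = 1·13 + 1·8 + 1·5 + 1·3 + 1·2 + 1·1 + 1·1 + 1·0 = 33.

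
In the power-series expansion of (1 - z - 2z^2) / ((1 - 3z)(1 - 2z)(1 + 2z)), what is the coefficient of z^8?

The denominator gives the recurrence a_n = 3a_(n−1) + 4a_(n−2) − 12a_(n−3) for n ≥ 3; the numerator fixes a_0 = 1, a_1 = 2, a_2 = 8.
Iterating: 1, 2, 8, 20, 68, 188, 596, 1724, 5300, so a_8 = 5300.

5300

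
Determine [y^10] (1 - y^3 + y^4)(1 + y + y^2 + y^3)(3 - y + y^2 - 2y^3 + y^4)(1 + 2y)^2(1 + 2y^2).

(1 - y^3 + y^4) has coefficients 1,0,0,-1,1 for degrees 0…4.
(1 + y + y^2 + y^3) has coefficients 1,1,1,1,0,0,0,0,0,0,0 for degrees 0…10.
Multiplying by (3 - y + y^2 - 2y^3 + y^4) gives running coefficients 3,2,3,1,-1,0,-1,1,0,0,0 for degrees 0…10.
Multiplying by (1 + 2y)^2 gives running coefficients 3,14,23,21,15,0,-5,-3,0,4,0 for degrees 0…10.
Finally multiplying by (1 + 2y^2), the product of all factors after the first has coefficients 3,14,29,49,61,42,25,-3,-10,-2,0 for degrees 0…10.
[y^10] = 1·0 − 1·(-3) + 1·25 = 28.

28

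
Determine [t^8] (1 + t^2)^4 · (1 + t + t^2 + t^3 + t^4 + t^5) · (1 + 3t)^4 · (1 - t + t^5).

872

(1 + t^2)^4 has coefficients 1,0,4,0,6,0,4,0,1 for degrees 0…8.
(1 + t + t^2 + t^3 + t^4 + t^5) has coefficients 1,1,1,1,1,1,0,0,0 for degrees 0…8.
Multiplying by (1 + 3t)^4 gives running coefficients 1,13,67,175,256,256,255,243,189 for degrees 0…8.
Finally multiplying by (1 - t + t^5), the product of all factors after the first has coefficients 1,12,54,108,81,1,12,55,121 for degrees 0…8.
[t^8] = 1·121 + 4·12 + 6·81 + 4·54 + 1·1 = 872.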